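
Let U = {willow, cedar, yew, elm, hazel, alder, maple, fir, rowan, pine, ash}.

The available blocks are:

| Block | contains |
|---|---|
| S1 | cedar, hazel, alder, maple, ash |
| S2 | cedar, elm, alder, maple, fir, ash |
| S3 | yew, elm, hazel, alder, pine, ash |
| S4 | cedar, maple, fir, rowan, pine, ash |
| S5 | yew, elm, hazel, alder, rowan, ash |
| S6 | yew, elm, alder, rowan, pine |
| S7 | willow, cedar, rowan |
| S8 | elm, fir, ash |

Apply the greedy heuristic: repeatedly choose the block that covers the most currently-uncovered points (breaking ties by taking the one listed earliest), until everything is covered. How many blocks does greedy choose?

Greedy: pick S2 (covers 6 new) → pick S3 (covers 3 new) → pick S7 (covers 2 new). Total picks: 3.

3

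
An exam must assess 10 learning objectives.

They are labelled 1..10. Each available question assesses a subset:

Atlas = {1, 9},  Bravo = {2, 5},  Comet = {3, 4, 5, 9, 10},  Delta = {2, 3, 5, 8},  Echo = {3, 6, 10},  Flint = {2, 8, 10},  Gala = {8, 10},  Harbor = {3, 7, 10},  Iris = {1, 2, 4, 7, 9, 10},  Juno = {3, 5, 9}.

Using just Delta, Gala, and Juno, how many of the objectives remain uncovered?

Union of Delta, Gala, Juno = {2, 3, 5, 8, 9, 10}.
Not covered: 1, 4, 6, 7 — 4 objectives.

4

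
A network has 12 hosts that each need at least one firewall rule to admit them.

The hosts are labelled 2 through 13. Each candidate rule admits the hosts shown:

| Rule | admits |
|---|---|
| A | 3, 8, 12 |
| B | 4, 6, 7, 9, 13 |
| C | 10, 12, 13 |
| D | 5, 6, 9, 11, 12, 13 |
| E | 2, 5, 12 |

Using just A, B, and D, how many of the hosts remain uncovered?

2

Union of A, B, D = {3, 4, 5, 6, 7, 8, 9, 11, 12, 13}.
Not covered: 2, 10 — 2 hosts.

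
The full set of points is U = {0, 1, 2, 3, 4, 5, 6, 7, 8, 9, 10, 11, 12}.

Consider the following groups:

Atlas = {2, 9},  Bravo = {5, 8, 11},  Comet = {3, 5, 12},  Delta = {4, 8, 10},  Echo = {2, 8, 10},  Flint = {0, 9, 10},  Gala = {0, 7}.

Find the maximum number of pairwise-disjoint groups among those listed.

Atlas, Comet, Delta, Gala are pairwise disjoint (Atlas={2,9}; Comet={3,5,12}; Delta={4,8,10}; Gala={0,7}).
Every remaining group overlaps one of these, and no 5 of the listed groups are pairwise disjoint, so 4 is the maximum.

4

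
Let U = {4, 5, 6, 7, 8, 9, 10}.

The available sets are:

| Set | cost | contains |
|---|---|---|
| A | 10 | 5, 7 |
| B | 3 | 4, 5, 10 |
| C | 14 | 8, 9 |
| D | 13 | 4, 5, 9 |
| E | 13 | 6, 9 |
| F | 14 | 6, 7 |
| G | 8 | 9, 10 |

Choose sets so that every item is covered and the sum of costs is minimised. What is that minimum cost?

B, C, F together cover every item (B ∪ C ∪ F = {4, 5, 6, 7, 8, 9, 10}); total cost 3 + 14 + 14 = 31.
The greedy pick B, E, A, C costs 40; no covering selection beats 31.

31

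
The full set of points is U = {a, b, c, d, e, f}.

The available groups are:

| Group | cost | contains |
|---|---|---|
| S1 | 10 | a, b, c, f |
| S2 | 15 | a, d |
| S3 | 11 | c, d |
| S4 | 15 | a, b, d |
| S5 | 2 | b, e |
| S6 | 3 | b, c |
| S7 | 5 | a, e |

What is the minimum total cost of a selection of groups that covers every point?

23

S1, S3, S5 together cover every point (S1 ∪ S3 ∪ S5 = {a, b, c, d, e, f}); total cost 10 + 11 + 2 = 23.
The greedy pick S5, S6, S1, S3 costs 26; no covering selection beats 23.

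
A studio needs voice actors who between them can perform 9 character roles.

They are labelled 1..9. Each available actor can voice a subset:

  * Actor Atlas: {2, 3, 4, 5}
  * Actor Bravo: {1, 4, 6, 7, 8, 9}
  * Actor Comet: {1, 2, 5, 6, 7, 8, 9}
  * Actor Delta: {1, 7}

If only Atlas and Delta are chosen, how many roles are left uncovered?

Union of Atlas, Delta = {1, 2, 3, 4, 5, 7}.
Not covered: 6, 8, 9 — 3 roles.

3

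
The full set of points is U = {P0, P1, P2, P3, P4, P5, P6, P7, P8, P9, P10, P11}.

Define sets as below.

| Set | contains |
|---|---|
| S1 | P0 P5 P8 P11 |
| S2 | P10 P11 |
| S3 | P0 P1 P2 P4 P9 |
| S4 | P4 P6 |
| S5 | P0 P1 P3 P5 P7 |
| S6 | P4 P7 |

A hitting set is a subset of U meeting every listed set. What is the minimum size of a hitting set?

3

H = {P0, P4, P11} meets every set (each contains at least one member of H), and |H| = 3.
The sets S2, S4, S5 are pairwise disjoint, so any hitting set needs a separate point for each — at least 3. Hence 3 is optimal.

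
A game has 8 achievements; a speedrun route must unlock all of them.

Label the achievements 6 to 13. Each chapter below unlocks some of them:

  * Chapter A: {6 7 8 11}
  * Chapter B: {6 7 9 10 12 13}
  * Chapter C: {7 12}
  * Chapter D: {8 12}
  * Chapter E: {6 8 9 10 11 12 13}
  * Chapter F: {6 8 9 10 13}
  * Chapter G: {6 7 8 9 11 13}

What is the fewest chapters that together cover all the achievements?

A and B together: A ∪ B = {6, 7, 8, 9, 10, 11, 12, 13} — every achievement is covered.
No single chapter has all 8 achievements (the largest, E, has 7), so 2 is optimal.

2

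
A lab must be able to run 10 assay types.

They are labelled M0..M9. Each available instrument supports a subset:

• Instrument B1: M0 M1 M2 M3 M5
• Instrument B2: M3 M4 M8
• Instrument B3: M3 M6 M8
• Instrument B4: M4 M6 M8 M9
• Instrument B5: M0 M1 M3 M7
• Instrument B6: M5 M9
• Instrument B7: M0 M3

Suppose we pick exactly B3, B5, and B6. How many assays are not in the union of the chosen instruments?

2

Union of B3, B5, B6 = {M0, M1, M3, M5, M6, M7, M8, M9}.
Not covered: M2, M4 — 2 assays.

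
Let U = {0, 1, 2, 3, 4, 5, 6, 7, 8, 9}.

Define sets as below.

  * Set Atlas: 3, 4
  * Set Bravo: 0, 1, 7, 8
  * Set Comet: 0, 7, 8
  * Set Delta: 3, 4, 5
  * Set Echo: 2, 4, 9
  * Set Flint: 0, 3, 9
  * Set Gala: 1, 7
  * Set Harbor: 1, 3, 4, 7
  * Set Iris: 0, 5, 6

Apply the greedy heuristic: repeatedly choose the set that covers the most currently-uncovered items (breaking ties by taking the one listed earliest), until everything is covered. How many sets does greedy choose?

Greedy: pick Bravo (covers 4 new) → pick Delta (covers 3 new) → pick Echo (covers 2 new) → pick Iris (covers 1 new). Total picks: 4.

4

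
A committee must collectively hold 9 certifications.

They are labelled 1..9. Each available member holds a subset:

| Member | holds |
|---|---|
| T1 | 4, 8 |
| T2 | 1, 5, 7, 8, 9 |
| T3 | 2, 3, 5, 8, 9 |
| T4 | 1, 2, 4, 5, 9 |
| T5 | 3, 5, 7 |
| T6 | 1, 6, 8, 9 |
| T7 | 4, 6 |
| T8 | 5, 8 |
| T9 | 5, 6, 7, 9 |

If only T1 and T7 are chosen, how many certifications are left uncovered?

6

Union of T1, T7 = {4, 6, 8}.
Not covered: 1, 2, 3, 5, 7, 9 — 6 certifications.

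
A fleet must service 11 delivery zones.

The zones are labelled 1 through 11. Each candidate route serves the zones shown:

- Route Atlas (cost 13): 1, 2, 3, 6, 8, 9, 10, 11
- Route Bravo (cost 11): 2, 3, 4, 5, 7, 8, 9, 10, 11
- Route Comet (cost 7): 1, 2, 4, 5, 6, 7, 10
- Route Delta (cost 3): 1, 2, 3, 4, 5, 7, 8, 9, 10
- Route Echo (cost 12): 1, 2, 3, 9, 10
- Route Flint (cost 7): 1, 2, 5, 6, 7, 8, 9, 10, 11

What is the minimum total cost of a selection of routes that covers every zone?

Delta, Flint together cover every zone (Delta ∪ Flint = {1, 2, 3, 4, 5, 6, 7, 8, 9, 10, 11}); total cost 3 + 7 = 10.
No covering selection has total cost below 10.

10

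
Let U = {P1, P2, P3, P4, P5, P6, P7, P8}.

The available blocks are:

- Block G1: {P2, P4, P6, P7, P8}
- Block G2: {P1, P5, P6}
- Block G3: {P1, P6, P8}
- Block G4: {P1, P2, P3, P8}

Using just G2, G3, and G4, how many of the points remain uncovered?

2

Union of G2, G3, G4 = {P1, P2, P3, P5, P6, P8}.
Not covered: P4, P7 — 2 points.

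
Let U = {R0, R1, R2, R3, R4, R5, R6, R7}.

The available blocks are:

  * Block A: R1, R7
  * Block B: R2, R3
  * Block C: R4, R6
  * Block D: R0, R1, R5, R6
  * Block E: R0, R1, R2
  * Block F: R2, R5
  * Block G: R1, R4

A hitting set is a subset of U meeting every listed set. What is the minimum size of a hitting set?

3

H = {R1, R2, R4} meets every block (each contains at least one member of H), and |H| = 3.
The blocks A, C, F are pairwise disjoint, so any hitting set needs a separate element for each — at least 3. Hence 3 is optimal.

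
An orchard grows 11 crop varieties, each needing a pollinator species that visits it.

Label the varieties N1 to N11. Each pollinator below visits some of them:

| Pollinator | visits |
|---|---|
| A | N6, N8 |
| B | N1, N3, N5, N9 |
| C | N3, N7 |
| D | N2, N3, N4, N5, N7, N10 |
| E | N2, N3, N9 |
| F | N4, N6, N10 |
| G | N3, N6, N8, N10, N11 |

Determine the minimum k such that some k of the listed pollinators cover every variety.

3

B and D and G together: B ∪ D ∪ G = {N1, N2, N3, N4, N5, N6, N7, N8, N9, N10, N11} — every variety is covered.
Only B contains N1, so B is forced; the remaining 7 varieties need at least 2 more pollinators (each remaining pollinator adds at most 4) — so at least 3 pollinators are needed, and 3 is optimal.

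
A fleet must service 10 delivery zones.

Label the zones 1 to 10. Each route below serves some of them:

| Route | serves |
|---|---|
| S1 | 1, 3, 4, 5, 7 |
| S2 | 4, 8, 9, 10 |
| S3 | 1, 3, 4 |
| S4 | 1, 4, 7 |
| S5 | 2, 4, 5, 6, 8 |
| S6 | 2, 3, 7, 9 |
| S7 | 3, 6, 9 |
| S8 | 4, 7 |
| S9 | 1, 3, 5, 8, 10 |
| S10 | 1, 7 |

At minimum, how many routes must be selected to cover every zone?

3

S1 and S2 and S5 together: S1 ∪ S2 ∪ S5 = {1, 2, 3, 4, 5, 6, 7, 8, 9, 10} — every zone is covered.
No 2 of the 10 routes cover everything (all 45 combinations miss at least one zone), so 3 is optimal.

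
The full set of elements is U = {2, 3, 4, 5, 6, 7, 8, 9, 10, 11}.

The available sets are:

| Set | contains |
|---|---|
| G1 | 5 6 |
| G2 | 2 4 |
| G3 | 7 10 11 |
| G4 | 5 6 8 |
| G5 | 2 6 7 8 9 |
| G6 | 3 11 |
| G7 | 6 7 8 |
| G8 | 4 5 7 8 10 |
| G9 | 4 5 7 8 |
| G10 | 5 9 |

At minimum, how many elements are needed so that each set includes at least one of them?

The 4 elements {4, 5, 6, 11} hit every set.
The sets G2, G6, G7, G10 are pairwise disjoint, so any hitting set needs a separate element for each — at least 4. Hence 4 is optimal.

4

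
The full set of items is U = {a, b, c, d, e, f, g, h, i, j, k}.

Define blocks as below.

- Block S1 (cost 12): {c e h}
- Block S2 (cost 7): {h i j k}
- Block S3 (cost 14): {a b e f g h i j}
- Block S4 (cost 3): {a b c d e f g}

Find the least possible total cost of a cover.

S2, S4 together cover every item (S2 ∪ S4 = {a, b, c, d, e, f, g, h, i, j, k}); total cost 7 + 3 = 10.
No covering selection has total cost below 10.

10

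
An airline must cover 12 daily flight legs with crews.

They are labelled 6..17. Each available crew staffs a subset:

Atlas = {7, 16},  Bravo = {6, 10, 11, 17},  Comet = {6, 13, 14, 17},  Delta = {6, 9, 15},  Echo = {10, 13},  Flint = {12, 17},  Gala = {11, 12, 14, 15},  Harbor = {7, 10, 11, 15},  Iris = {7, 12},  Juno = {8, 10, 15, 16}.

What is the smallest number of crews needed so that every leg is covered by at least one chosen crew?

5

Take {Bravo, Comet, Delta, Iris, Juno}. Their union is {6, 7, 8, 9, 10, 11, 12, 13, 14, 15, 16, 17}, which is all 12 legs.
No 4 of the 10 crews cover everything (all 210 combinations miss at least one leg), so 5 is optimal.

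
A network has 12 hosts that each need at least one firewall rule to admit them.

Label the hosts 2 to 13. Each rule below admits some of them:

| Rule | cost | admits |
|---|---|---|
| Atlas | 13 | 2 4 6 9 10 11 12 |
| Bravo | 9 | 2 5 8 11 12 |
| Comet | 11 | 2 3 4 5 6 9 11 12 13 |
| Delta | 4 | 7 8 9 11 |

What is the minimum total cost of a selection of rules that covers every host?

Atlas, Comet, Delta together cover every host (Atlas ∪ Comet ∪ Delta = {2, 3, 4, 5, 6, 7, 8, 9, 10, 11, 12, 13}); total cost 13 + 11 + 4 = 28.
No covering selection has total cost below 28.

28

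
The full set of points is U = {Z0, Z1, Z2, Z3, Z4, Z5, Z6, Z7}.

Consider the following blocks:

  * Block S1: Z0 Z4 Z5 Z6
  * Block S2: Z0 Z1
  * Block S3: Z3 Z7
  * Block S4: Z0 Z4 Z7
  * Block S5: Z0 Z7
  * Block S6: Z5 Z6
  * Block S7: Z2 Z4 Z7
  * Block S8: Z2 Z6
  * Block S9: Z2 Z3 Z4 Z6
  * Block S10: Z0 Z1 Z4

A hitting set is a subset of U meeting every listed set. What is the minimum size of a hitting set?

3

The 3 points {Z1, Z6, Z7} hit every block.
The blocks S2, S6, S7 are pairwise disjoint, so any hitting set needs a separate point for each — at least 3. Hence 3 is optimal.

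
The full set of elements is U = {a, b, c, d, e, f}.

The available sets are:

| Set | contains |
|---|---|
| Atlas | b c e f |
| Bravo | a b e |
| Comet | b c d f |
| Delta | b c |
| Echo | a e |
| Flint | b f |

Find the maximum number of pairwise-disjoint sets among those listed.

Echo, Flint are pairwise disjoint (Echo={a,e}; Flint={b,f}).
Every remaining set overlaps one of these, and no 3 of the listed sets are pairwise disjoint, so 2 is the maximum.

2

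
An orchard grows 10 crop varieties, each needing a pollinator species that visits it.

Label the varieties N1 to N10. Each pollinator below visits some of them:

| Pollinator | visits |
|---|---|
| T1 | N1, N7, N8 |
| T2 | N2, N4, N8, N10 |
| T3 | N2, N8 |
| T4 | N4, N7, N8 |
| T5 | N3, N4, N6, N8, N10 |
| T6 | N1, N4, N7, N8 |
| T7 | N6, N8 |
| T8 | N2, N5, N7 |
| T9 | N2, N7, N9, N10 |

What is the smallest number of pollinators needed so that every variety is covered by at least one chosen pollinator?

4

T1 and T5 and T8 and T9 together: T1 ∪ T5 ∪ T8 ∪ T9 = {N1, N2, N3, N4, N5, N6, N7, N8, N9, N10} — every variety is covered.
No 3 of the 9 pollinators cover everything (all 84 combinations miss at least one variety), so 4 is optimal.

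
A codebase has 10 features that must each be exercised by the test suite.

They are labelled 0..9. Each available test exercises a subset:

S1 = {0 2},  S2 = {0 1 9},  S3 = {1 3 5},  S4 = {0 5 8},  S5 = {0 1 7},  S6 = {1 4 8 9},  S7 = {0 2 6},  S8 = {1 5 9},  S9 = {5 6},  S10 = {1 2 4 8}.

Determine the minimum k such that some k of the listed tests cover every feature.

S3 and S5 and S6 and S7 together: S3 ∪ S5 ∪ S6 ∪ S7 = {0, 1, 2, 3, 4, 5, 6, 7, 8, 9} — every feature is covered.
Only S3 contains 3, so S3 is forced; the remaining 7 features need at least 3 more tests (each remaining test adds at most 3) — so at least 4 tests are needed, and 4 is optimal.

4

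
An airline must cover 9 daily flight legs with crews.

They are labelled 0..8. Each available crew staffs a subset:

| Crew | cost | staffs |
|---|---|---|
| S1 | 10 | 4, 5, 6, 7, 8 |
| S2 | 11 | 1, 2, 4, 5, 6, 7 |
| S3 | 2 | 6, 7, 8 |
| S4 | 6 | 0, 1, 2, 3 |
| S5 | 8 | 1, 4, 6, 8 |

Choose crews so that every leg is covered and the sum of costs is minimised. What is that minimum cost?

S1, S4 together cover every leg (S1 ∪ S4 = {0, 1, 2, 3, 4, 5, 6, 7, 8}); total cost 10 + 6 = 16.
The greedy pick S3, S4, S1 costs 18; no covering selection beats 16.

16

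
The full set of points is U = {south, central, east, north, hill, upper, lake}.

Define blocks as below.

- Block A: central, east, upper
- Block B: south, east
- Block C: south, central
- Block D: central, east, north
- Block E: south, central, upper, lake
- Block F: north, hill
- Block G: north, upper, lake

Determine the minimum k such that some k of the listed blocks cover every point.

3

Take {D, E, F}. Their union is {south, central, east, north, hill, upper, lake}, which is all 7 points.
Only F contains hill, so F is forced; the remaining 5 points need at least 2 more blocks (each remaining block adds at most 4) — so at least 3 blocks are needed, and 3 is optimal.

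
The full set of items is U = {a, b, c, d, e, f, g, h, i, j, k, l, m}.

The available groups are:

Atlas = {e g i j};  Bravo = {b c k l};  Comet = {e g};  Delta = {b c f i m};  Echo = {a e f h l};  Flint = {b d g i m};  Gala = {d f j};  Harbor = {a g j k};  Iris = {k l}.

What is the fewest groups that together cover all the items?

4

Bravo and Echo and Flint and Harbor together: Bravo ∪ Echo ∪ Flint ∪ Harbor = {a, b, c, d, e, f, g, h, i, j, k, l, m} — every item is covered.
No 3 of the 9 groups cover everything (all 84 combinations miss at least one item), so 4 is optimal.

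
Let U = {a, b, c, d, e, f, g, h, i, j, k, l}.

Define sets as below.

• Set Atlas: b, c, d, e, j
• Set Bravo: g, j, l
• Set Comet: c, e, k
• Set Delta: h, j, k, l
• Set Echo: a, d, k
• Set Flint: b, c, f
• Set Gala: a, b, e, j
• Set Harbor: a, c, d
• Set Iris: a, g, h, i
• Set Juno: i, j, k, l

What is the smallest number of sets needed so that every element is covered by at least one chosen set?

4

Atlas and Delta and Flint and Iris together: Atlas ∪ Delta ∪ Flint ∪ Iris = {a, b, c, d, e, f, g, h, i, j, k, l} — every element is covered.
Only Flint contains f, so Flint is forced; the remaining 9 elements need at least 3 more sets (each remaining set adds at most 4) — so at least 4 sets are needed, and 4 is optimal.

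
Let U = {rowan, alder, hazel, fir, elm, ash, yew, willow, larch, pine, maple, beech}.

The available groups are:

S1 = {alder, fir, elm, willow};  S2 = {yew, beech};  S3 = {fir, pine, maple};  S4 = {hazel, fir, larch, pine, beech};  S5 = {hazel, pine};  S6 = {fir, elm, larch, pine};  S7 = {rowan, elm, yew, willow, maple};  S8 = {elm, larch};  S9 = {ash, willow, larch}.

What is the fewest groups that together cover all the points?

4

S1, S4, S7, and S9 cover everything between them: the union {rowan, alder, hazel, fir, elm, ash, yew, willow, larch, pine, maple, beech} is all of U.
Only S9 contains ash, so S9 is forced; the remaining 9 points need at least 3 more groups (each remaining group adds at most 4) — so at least 4 groups are needed, and 4 is optimal.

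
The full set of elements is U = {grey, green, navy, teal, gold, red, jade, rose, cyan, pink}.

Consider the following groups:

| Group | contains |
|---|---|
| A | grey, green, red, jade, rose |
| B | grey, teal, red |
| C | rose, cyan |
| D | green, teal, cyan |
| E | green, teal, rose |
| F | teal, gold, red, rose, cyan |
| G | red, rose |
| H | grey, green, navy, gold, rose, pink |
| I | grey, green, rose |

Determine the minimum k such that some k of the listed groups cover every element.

Take {A, D, H}. Their union is {grey, green, navy, teal, gold, red, jade, rose, cyan, pink}, which is all 10 elements.
Only H contains navy, so H is forced; the remaining 4 elements need at least 2 more groups (each remaining group adds at most 3) — so at least 3 groups are needed, and 3 is optimal.

3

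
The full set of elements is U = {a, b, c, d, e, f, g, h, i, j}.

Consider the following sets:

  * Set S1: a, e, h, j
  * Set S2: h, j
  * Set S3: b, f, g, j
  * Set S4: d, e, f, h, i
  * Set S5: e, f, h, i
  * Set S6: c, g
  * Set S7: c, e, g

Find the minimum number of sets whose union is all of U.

S1, S3, S4, and S6 cover everything between them: the union {a, b, c, d, e, f, g, h, i, j} is all of U.
No 3 of the 7 sets cover everything (all 35 combinations miss at least one element), so 4 is optimal.

4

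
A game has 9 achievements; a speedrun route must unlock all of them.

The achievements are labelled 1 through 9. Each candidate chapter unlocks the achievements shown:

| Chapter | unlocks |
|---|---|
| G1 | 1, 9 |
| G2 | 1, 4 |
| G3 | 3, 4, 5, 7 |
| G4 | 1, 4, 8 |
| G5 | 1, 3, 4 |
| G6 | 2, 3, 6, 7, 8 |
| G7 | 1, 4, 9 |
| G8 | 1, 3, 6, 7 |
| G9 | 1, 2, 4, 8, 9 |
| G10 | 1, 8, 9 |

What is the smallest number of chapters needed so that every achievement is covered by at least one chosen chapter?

Take {G3, G6, G7}. Their union is {1, 2, 3, 4, 5, 6, 7, 8, 9}, which is all 9 achievements.
Only G3 contains 5, so G3 is forced; the remaining 5 achievements need at least 2 more chapters (each remaining chapter adds at most 4) — so at least 3 chapters are needed, and 3 is optimal.

3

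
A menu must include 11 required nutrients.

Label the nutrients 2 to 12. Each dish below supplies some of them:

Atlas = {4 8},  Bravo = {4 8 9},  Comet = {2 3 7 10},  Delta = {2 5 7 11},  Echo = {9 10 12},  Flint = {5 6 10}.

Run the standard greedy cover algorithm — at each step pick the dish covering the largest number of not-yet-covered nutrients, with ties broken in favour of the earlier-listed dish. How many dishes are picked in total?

Greedy: pick Comet (covers 4 new) → pick Bravo (covers 3 new) → pick Delta (covers 2 new) → pick Echo (covers 1 new) → pick Flint (covers 1 new). Total picks: 5.

5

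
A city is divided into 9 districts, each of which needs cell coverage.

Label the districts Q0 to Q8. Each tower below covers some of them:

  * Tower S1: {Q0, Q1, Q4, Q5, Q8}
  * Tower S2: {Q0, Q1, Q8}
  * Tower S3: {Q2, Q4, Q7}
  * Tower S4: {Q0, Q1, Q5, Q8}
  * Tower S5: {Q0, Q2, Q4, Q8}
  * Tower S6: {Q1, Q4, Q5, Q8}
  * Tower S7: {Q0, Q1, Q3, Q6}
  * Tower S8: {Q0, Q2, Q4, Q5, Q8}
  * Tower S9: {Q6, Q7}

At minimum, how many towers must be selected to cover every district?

3

S7 and S8 and S9 together: S7 ∪ S8 ∪ S9 = {Q0, Q1, Q2, Q3, Q4, Q5, Q6, Q7, Q8} — every district is covered.
Only S7 contains Q3, so S7 is forced; the remaining 5 districts need at least 2 more towers (each remaining tower adds at most 4) — so at least 3 towers are needed, and 3 is optimal.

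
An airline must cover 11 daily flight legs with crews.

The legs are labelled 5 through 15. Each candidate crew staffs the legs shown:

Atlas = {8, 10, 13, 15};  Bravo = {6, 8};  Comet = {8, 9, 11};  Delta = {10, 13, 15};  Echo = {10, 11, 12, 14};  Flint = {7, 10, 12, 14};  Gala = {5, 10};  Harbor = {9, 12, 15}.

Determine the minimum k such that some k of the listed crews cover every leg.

5

Atlas and Bravo and Comet and Flint and Gala together: Atlas ∪ Bravo ∪ Comet ∪ Flint ∪ Gala = {5, 6, 7, 8, 9, 10, 11, 12, 13, 14, 15} — every leg is covered.
No 4 of the 8 crews cover everything (all 70 combinations miss at least one leg), so 5 is optimal.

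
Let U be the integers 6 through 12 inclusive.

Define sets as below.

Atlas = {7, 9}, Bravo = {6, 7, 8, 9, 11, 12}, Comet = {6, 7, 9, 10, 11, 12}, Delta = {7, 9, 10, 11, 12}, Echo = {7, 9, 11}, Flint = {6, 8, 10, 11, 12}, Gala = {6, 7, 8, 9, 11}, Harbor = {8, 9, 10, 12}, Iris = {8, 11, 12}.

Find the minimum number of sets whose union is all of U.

2

Comet and Harbor cover everything between them: the union {6, 7, 8, 9, 10, 11, 12} is all of U.
No single set has all 7 items (the largest, Bravo, has 6), so 2 is optimal.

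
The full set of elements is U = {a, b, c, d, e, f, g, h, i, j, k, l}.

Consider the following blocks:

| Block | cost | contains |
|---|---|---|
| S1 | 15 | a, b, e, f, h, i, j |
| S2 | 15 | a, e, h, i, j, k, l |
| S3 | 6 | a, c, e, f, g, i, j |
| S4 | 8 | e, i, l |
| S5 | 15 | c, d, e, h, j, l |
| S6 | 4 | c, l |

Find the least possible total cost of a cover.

51

S1, S2, S3, S5 together cover every element (S1 ∪ S2 ∪ S3 ∪ S5 = {a, b, c, d, e, f, g, h, i, j, k, l}); total cost 15 + 15 + 6 + 15 = 51.
The greedy pick S3, S6, S1, S2, S5 costs 55; no covering selection beats 51.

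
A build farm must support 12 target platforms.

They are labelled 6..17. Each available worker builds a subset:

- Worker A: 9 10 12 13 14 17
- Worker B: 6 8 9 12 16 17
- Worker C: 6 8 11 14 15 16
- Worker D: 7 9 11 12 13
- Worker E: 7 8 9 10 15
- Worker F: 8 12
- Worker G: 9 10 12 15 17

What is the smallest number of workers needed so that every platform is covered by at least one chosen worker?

C and D and G together: C ∪ D ∪ G = {6, 7, 8, 9, 10, 11, 12, 13, 14, 15, 16, 17} — every platform is covered.
No 2 of the 7 workers cover everything (all 21 combinations miss at least one platform), so 3 is optimal.

3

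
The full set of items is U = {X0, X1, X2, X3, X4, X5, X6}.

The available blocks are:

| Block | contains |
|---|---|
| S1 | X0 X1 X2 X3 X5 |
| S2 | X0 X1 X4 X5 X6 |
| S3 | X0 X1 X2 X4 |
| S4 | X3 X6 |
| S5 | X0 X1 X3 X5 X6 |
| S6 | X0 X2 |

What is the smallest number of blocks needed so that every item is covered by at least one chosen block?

2

S1 and S2 together: S1 ∪ S2 = {X0, X1, X2, X3, X4, X5, X6} — every item is covered.
No single block has all 7 items (the largest, S1, has 5), so 2 is optimal.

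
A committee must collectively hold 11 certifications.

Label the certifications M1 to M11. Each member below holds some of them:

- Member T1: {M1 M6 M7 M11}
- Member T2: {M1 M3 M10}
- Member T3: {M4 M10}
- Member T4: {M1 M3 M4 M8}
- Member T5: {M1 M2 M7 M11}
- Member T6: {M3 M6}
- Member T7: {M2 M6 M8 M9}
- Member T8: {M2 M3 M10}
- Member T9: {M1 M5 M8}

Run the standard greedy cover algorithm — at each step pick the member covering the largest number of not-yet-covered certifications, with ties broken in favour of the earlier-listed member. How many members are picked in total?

Greedy: pick T1 (covers 4 new) → pick T4 (covers 3 new) → pick T7 (covers 2 new) → pick T2 (covers 1 new) → pick T9 (covers 1 new). Total picks: 5.

5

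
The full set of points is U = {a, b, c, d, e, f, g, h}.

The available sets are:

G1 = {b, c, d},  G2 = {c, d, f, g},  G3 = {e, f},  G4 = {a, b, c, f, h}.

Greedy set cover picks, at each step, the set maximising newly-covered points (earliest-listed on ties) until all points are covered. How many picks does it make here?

Greedy: pick G4 (covers 5 new) → pick G2 (covers 2 new) → pick G3 (covers 1 new). Total picks: 3.

3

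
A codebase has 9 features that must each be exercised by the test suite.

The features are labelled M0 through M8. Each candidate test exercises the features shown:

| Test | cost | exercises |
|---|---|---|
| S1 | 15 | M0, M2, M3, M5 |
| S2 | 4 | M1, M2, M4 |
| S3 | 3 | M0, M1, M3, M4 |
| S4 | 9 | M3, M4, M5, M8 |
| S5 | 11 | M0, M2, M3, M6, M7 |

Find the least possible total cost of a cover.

S3, S4, S5 together cover every feature (S3 ∪ S4 ∪ S5 = {M0, M1, M2, M3, M4, M5, M6, M7, M8}); total cost 3 + 9 + 11 = 23.
No covering selection has total cost below 23.

23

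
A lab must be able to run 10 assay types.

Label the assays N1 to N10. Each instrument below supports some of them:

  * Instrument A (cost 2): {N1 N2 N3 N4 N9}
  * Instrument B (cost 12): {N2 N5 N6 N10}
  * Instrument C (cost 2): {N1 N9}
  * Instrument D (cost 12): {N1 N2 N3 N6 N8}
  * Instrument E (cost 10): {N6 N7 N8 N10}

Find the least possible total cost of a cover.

A, B, E together cover every assay (A ∪ B ∪ E = {N1, N2, N3, N4, N5, N6, N7, N8, N9, N10}); total cost 2 + 12 + 10 = 24.
No covering selection has total cost below 24.

24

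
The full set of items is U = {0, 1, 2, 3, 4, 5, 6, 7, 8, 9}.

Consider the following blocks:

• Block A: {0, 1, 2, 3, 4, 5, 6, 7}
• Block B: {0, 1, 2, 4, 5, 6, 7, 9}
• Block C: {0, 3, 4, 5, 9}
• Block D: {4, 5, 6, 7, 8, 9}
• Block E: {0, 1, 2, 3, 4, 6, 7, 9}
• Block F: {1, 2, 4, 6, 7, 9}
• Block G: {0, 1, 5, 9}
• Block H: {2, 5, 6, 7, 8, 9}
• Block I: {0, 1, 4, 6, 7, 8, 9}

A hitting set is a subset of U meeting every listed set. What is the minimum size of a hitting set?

Take T = {2, 9}. Each listed block contains at least one of these, so T is a hitting set of size 2.
No single item lies in every block, so at least 2 are needed and 2 is optimal.

2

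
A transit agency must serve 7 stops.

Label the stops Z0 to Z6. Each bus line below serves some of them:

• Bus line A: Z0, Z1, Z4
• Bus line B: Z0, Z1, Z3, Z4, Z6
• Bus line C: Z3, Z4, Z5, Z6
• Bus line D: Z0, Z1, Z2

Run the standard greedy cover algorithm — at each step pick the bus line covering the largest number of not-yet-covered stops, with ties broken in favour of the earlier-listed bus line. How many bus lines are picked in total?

Greedy: pick B (covers 5 new) → pick C (covers 1 new) → pick D (covers 1 new). Total picks: 3.
(The true minimum cover uses only 2 bus lines, so greedy is not optimal here.)

3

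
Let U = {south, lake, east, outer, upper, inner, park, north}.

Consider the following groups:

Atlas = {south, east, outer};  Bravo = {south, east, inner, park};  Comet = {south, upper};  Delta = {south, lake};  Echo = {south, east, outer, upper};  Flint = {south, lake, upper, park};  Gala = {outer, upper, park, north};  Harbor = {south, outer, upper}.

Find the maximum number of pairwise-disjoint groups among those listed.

Delta, Gala are pairwise disjoint (Delta={south,lake}; Gala={outer,upper,park,north}).
Every remaining group overlaps one of these, and no 3 of the listed groups are pairwise disjoint, so 2 is the maximum.

2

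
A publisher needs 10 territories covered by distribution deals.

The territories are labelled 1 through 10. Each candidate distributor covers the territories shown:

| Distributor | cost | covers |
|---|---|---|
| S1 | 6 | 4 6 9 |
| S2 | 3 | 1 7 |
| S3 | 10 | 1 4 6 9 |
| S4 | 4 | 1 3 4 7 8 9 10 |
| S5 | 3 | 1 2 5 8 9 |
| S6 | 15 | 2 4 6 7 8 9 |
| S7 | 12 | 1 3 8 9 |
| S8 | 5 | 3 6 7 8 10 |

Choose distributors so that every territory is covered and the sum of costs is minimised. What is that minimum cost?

S4, S5, S8 together cover every territory (S4 ∪ S5 ∪ S8 = {1, 2, 3, 4, 5, 6, 7, 8, 9, 10}); total cost 4 + 3 + 5 = 12.
No covering selection has total cost below 12.

12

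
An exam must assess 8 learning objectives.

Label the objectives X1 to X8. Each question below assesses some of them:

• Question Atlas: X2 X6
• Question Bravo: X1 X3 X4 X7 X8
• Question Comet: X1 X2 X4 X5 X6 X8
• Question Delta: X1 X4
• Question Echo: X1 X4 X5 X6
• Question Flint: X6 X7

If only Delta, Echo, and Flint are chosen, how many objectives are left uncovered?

3

Union of Delta, Echo, Flint = {X1, X4, X5, X6, X7}.
Not covered: X2, X3, X8 — 3 objectives.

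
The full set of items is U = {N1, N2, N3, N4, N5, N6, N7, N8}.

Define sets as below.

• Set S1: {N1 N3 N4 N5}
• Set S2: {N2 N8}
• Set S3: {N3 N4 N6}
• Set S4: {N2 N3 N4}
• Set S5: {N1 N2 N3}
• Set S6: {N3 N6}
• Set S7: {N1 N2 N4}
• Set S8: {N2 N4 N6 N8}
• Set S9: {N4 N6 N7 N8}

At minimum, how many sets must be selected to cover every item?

3

Take {S1, S8, S9}. Their union is {N1, N2, N3, N4, N5, N6, N7, N8}, which is all 8 items.
Only S1 contains N5, so S1 is forced; the remaining 4 items need at least 2 more sets (each remaining set adds at most 3) — so at least 3 sets are needed, and 3 is optimal.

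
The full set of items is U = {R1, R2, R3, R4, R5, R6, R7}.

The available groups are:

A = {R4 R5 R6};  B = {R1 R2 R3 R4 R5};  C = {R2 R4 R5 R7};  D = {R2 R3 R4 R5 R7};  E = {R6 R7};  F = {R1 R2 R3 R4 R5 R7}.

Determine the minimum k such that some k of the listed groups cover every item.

Take {E, F}. Their union is {R1, R2, R3, R4, R5, R6, R7}, which is all 7 items.
No single group has all 7 items (the largest, F, has 6), so 2 is optimal.

2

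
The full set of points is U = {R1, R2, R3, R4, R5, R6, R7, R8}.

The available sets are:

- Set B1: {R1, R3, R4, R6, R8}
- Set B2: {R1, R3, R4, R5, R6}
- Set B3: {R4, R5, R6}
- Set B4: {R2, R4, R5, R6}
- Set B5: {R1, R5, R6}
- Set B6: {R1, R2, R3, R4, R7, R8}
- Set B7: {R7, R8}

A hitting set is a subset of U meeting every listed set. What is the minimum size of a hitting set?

Take H = {R6, R7}. Each listed set contains at least one of these, so H is a hitting set of size 2.
The sets B3, B7 are pairwise disjoint, so any hitting set needs a separate point for each — at least 2. Hence 2 is optimal.

2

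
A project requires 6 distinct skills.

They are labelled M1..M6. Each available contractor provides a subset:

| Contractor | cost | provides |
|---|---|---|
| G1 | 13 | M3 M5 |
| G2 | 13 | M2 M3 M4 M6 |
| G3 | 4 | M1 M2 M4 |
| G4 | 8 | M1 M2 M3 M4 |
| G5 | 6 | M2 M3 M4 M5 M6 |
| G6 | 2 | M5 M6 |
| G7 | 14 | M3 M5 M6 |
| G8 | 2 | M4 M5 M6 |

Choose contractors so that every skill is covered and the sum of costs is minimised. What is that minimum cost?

G4, G6 together cover every skill (G4 ∪ G6 = {M1, M2, M3, M4, M5, M6}); total cost 8 + 2 = 10.
The greedy pick G8, G3, G5 costs 12; no covering selection beats 10.

10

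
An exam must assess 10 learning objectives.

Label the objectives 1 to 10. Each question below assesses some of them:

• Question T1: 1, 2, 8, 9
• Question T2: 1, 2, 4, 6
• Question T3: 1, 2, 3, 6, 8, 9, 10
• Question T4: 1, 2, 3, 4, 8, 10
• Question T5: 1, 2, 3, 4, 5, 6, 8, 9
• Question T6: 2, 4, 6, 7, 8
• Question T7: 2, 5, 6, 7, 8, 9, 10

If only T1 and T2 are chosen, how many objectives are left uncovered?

4

Union of T1, T2 = {1, 2, 4, 6, 8, 9}.
Not covered: 3, 5, 7, 10 — 4 objectives.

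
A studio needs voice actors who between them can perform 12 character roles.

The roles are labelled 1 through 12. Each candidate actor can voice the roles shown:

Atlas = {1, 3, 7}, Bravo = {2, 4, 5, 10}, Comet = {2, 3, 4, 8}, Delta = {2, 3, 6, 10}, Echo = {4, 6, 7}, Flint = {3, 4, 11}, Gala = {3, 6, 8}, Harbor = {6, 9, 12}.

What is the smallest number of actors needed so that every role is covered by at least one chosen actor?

5

Atlas and Bravo and Comet and Flint and Harbor together: Atlas ∪ Bravo ∪ Comet ∪ Flint ∪ Harbor = {1, 2, 3, 4, 5, 6, 7, 8, 9, 10, 11, 12} — every role is covered.
No 4 of the 8 actors cover everything (all 70 combinations miss at least one role), so 5 is optimal.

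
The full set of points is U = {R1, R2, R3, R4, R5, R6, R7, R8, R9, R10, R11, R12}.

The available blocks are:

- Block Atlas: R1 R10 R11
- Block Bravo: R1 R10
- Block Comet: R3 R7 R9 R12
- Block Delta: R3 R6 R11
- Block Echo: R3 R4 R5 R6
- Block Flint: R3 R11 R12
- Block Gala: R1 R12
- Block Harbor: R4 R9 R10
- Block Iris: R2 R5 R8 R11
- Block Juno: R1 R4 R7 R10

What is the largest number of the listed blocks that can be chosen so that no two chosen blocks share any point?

3

Bravo, Comet, Iris are pairwise disjoint (Bravo={R1,R10}; Comet={R3,R7,R9,R12}; Iris={R2,R5,R8,R11}).
Every remaining block overlaps one of these, and no 4 of the listed blocks are pairwise disjoint, so 3 is the maximum.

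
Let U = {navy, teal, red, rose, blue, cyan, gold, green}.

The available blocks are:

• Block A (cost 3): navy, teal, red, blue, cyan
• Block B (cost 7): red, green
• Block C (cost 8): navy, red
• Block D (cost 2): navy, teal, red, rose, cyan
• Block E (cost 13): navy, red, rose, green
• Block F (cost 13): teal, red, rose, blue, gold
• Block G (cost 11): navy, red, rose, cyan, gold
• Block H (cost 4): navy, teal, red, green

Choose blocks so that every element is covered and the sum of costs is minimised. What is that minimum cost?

A, G, H together cover every element (A ∪ G ∪ H = {navy, teal, red, rose, blue, cyan, gold, green}); total cost 3 + 11 + 4 = 18.
The greedy pick D, A, H, G costs 20; no covering selection beats 18.

18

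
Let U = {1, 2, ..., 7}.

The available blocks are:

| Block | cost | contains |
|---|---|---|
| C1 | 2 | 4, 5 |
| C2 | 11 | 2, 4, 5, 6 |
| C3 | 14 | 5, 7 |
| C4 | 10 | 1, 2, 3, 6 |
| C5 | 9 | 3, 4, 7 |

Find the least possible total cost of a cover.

21

C1, C4, C5 together cover every element (C1 ∪ C4 ∪ C5 = {1, 2, 3, 4, 5, 6, 7}); total cost 2 + 10 + 9 = 21.
No covering selection has total cost below 21.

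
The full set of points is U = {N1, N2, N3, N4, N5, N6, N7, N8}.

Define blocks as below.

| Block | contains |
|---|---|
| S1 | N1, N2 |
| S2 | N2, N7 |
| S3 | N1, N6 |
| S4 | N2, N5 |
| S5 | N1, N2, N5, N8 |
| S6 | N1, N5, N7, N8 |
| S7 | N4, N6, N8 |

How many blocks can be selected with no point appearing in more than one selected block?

S3, S4 are pairwise disjoint (S3={N1,N6}; S4={N2,N5}).
Every remaining block overlaps one of these, and no 3 of the listed blocks are pairwise disjoint, so 2 is the maximum.

2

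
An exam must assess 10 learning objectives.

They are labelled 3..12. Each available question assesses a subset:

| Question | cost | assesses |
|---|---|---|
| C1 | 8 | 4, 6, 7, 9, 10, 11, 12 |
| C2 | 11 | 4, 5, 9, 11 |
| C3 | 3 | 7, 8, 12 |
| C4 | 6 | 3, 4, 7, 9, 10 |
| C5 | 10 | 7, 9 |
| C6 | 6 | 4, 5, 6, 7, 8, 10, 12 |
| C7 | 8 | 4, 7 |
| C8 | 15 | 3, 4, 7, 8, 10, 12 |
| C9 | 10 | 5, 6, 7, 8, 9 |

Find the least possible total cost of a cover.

C1, C4, C6 together cover every objective (C1 ∪ C4 ∪ C6 = {3, 4, 5, 6, 7, 8, 9, 10, 11, 12}); total cost 8 + 6 + 6 = 20.
No covering selection has total cost below 20.

20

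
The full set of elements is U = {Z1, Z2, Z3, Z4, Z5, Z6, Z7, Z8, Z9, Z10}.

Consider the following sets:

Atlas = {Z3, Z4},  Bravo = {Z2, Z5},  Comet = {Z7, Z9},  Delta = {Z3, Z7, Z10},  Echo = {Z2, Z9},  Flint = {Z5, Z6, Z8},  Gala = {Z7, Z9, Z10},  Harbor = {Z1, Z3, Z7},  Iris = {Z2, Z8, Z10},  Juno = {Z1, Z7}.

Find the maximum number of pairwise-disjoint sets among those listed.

Atlas, Echo, Flint, Juno are pairwise disjoint (Atlas={Z3,Z4}; Echo={Z2,Z9}; Flint={Z5,Z6,Z8}; Juno={Z1,Z7}).
Every remaining set overlaps one of these, and no 5 of the listed sets are pairwise disjoint, so 4 is the maximum.

4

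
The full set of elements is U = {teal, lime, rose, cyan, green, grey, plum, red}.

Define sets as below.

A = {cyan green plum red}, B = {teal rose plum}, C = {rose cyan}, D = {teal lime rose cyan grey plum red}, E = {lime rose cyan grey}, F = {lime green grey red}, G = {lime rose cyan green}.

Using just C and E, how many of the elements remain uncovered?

Union of C, E = {lime, rose, cyan, grey}.
Not covered: teal, green, plum, red — 4 elements.

4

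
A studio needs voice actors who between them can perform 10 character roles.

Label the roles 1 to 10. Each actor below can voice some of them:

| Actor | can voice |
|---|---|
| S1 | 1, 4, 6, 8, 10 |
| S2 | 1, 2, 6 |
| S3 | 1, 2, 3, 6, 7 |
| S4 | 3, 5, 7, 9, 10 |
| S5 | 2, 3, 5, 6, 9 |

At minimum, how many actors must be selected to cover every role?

3

Take {S1, S4, S5}. Their union is {1, 2, 3, 4, 5, 6, 7, 8, 9, 10}, which is all 10 roles.
Only S1 contains 4, so S1 is forced; the remaining 5 roles need at least 2 more actors (each remaining actor adds at most 4) — so at least 3 actors are needed, and 3 is optimal.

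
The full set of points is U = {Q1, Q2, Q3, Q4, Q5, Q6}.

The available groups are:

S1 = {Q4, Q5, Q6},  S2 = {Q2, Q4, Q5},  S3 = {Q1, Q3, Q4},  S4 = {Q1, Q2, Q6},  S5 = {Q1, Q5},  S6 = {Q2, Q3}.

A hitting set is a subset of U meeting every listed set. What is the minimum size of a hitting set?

3

The 3 points {Q2, Q3, Q5} hit every group.
No choice of 2 points meets every group, so 3 is the minimum.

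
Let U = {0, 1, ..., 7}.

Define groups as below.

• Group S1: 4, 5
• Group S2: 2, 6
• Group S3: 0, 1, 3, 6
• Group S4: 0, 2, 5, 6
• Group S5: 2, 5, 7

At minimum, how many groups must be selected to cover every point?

Take {S1, S3, S5}. Their union is {0, 1, 2, 3, 4, 5, 6, 7}, which is all 8 points.
Only S3 contains 1, so S3 is forced; the remaining 4 points need at least 2 more groups (each remaining group adds at most 3) — so at least 3 groups are needed, and 3 is optimal.

3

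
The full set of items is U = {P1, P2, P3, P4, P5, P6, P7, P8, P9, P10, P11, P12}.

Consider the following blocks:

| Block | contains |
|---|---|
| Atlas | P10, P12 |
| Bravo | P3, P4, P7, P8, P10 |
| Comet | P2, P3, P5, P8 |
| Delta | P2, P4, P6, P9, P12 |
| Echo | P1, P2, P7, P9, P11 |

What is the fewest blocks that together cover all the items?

Atlas and Comet and Delta and Echo together: Atlas ∪ Comet ∪ Delta ∪ Echo = {P1, P2, P3, P4, P5, P6, P7, P8, P9, P10, P11, P12} — every item is covered.
No 3 of the 5 blocks cover everything (all 10 combinations miss at least one item), so 4 is optimal.

4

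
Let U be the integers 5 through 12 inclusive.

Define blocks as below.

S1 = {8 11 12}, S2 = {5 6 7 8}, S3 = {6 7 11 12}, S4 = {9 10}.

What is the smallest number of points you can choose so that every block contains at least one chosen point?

The 3 points {5, 9, 11} hit every block.
No choice of 2 points meets every block, so 3 is the minimum.

3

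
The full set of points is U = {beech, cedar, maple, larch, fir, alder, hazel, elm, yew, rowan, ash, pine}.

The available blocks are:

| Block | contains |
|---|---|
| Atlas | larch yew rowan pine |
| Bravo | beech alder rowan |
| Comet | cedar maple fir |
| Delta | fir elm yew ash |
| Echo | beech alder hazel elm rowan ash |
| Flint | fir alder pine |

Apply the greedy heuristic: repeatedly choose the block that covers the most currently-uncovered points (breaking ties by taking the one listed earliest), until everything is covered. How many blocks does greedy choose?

3

Greedy: pick Echo (covers 6 new) → pick Atlas (covers 3 new) → pick Comet (covers 3 new). Total picks: 3.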